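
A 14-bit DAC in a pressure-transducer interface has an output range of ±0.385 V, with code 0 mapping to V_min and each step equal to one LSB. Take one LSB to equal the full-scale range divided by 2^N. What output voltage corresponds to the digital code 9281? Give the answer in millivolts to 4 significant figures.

51.18 mV

Full-scale range = 0.385 V − (-0.385 V) = 0.77 V. LSB = 0.77 V / 2^14.
V_out = V_min + code × LSB = -0.385 V + 9281 × 0.77 V / 16384
      = -0.385 V + 0.436180 V = 0.0511798 V.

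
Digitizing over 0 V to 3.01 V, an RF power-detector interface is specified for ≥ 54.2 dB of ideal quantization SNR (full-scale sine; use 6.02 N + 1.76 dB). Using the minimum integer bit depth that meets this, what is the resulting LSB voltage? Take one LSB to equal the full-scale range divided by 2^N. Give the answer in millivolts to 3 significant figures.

Span = 3.01 V.
Solving 6.02 N ≥ 54.2 − 1.76: N ≥ 8.711. Round up → N = 9.
LSB = 3.01 V ÷ 2^9 = 3.01/512 V = 5.88 mV.

5.88 mV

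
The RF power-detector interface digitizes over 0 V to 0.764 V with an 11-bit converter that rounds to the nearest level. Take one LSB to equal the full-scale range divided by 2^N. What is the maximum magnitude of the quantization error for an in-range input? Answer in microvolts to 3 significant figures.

187 µV

Span = 0.764 V.
One LSB is 0.764 V / 2048 = 373.05 µV.
A rounding quantizer has |error| ≤ LSB/2 = 187 µV.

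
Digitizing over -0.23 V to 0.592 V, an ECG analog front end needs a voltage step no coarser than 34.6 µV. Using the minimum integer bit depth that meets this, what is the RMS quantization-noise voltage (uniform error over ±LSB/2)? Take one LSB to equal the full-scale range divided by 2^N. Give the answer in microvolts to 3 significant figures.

Span: 0.592 V − (-0.23 V) = 0.822 V.
Required number of levels: 0.822/34.6 µV = 23757; smallest N with 2^N ≥ that is 15.
LSB = 0.822 V / 2^15 = 25.085 µV.
RMS noise = LSB/√12 = 7.24 µV.

7.24 µV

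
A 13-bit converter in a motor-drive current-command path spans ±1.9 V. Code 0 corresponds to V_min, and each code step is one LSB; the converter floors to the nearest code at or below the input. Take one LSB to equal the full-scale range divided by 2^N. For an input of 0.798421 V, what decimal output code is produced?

5817

The full-scale span is 1.9 − (-1.9) = 3.8 V. LSB = 3.8 V / 2^13 ≈ 463.9 µV.
code = ⌊(V_in − V_min)/LSB⌋ = ⌊(V_in − V_min) × 2^13 / range⌋
     = ⌊(0.798421 − (-1.9)) × 8192 / 3.8⌋ = ⌊2.698421 × 8192/3.8⌋
     = ⌊5817.228⌋ = 5817.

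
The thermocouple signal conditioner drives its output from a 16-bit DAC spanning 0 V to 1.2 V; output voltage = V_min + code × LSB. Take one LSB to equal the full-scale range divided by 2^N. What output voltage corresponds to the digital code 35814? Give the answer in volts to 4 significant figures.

V_FS = 1.2 V. LSB = 1.2 V / 2^16.
Output = V_min + (35814/65536) × range = 0 + 0.546478 × 1.2 V
      = 0 V + 0.655774 V = 0.655774 V.

0.6558 V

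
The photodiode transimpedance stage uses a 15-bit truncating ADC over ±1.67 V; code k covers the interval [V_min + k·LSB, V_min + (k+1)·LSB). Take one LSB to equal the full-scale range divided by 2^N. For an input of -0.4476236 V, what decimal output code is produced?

Range = 1.67 − (-1.67) = 3.34 V. LSB = 3.34 V / 2^15 ≈ 101.9 µV.
V_in − V_min = -0.4476236 − (-1.67) = 1.2223764 V.
Divide by LSB: 1.2223764 × 32768/3.34 = 11992.4640.
Truncating gives code 11992.

11992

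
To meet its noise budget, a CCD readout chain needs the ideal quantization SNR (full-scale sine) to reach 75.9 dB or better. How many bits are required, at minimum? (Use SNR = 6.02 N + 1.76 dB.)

13 bits

6.02 N + 1.76 ≥ 75.9 gives N ≥ 12.316, so the minimum integer is 13.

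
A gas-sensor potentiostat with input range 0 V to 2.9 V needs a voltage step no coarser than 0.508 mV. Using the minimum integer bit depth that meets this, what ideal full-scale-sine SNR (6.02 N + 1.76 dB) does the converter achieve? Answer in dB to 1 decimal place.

80.0 dB

Range is 2.9 V.
2.9 V / 0.508 mV = 5709. Since 2^12 = 4096 and 2^13 = 8192, N = 13.
Ideal SNR at N = 13: 6.02·13 + 1.76 = 80.0 dB.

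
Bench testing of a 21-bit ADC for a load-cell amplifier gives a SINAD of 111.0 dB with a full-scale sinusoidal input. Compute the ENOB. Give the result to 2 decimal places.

ENOB = (SINAD − 1.76) / 6.02 = (111.0 − 1.76) / 6.02 = 109.24 / 6.02 = 18.1462.

18.15 bits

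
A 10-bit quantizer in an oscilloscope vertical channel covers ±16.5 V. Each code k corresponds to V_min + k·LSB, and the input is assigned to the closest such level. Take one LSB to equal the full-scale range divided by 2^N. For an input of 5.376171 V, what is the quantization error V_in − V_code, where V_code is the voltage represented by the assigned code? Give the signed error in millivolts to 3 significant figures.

The full-scale span is 16.5 − (-16.5) = 33 V. LSB = 33 V / 2^10 ≈ 32.23 mV.
(5.376171 − (-16.5)) / LSB = 21.876171 × 1024/33 = 678.8242. Nearest integer: k = 679.
V_code = -16.5 + (679/1024) × 33 = 5.381835938 V.
V_in − V_code = 5.376171 − (5.381835938) = −5.66 mV.

−5.66 mV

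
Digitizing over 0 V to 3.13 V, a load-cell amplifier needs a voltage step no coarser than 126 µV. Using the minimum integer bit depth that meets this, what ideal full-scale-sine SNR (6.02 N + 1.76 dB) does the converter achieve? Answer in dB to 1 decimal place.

92.1 dB

V_FS = 3.13 V.
Levels needed ≥ 3.13/126 µV = 24840. 2^15 = 32768 suffices, so N_min = 15.
Ideal SNR at N = 15: 6.02·15 + 1.76 = 92.1 dB.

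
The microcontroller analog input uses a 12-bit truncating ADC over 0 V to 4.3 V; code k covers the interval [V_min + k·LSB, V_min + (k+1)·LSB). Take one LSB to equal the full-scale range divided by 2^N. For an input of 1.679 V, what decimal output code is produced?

Full-scale range = 4.3 V. LSB = 4.3 V / 2^12 ≈ 1.050 mV.
(V_in − V_min) × 2^12/range = (1.679 − (0)) × 4096/4.3 = 1599.345.
Floor → code = 1599.

1599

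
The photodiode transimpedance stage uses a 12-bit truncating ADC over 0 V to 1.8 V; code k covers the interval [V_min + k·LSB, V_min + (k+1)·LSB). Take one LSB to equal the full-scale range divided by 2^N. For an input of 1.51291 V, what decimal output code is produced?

3442

Range is 1.8 V. LSB = 1.8 V / 2^12 ≈ 439.5 µV.
(V_in − V_min) × 2^12/range = (1.51291 − (0)) × 4096/1.8 = 3442.711.
Floor → code = 3442.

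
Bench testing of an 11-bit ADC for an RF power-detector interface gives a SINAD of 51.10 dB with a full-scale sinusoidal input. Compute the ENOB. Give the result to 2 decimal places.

8.20 bits

(51.10 − 1.76) / 6.02 = 49.34/6.02 = 8.1960 effective bits.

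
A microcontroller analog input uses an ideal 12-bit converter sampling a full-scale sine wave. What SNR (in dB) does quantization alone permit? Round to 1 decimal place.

For an ideal N-bit converter with full-scale sine input, SNR = 6.02 N + 1.76 dB. SNR = 6.02 × 12 + 1.76 = 72.24 + 1.76 = 74.00 dB.

74.0 dB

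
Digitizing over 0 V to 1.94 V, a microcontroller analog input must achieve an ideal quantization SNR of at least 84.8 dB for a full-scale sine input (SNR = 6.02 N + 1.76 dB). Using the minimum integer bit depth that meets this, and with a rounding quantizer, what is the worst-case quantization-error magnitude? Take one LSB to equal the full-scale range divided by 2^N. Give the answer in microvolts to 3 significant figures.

Range is 1.94 V.
Required N = ⌈(84.8 − 1.76)/6.02⌉ = ⌈13.794⌉ = 14.
LSB = 1.94 V / 2^14 = 118.41 µV.
Max error for round-to-nearest is LSB/2 = 59.2 µV.

59.2 µV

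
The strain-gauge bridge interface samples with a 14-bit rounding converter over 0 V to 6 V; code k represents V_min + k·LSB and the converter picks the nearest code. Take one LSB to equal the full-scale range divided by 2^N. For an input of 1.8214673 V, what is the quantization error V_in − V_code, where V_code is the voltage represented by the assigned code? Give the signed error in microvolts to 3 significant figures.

−65.9 µV

V_FS = 6 V. LSB = 6 V / 2^14 ≈ 366.2 µV.
(V_in − V_min)/LSB = (1.8214673 − (0)) × 16384/6 = 4973.8200 → nearest code k = 4974.
V_code = V_min + k × range/2^14 = 0 + 4974 × 6/16384 = 1.8215332031 V.
e = 1.8214673 − (1.8215332031) = −65.9 µV.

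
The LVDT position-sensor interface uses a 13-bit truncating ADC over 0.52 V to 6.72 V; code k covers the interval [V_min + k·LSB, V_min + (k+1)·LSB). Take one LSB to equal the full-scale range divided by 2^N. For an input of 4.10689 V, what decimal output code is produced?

4739

Span: 6.72 V − (0.52 V) = 6.2 V. LSB = 6.2 V / 2^13 ≈ 0.7568 mV.
V_in − V_min = 4.10689 − (0.52) = 3.58689 V.
Divide by LSB: 3.58689 × 8192/6.2 = 4739.3230.
Truncating gives code 4739.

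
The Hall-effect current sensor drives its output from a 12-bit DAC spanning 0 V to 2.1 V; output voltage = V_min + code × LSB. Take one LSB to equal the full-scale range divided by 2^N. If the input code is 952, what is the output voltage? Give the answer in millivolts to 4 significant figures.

488.1 mV

Range is 2.1 V. LSB = 2.1 V / 2^12.
V_out = V_min + code × LSB = 0 V + 952 × 2.1 V / 4096
      = 0 + 0.488086 = 0.488086 V.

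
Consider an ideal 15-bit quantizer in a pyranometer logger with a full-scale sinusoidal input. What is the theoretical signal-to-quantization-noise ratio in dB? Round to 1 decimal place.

92.1 dB

SNR = 6.02·15 + 1.76 = 92.06 dB.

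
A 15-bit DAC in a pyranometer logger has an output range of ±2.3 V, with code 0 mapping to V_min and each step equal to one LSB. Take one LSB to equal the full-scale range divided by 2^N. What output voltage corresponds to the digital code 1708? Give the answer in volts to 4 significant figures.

-2.060 V

The full-scale span is 2.3 − (-2.3) = 4.6 V. LSB = 4.6 V / 2^15.
Output = V_min + (1708/32768) × range = -2.3 + 0.0521240 × 4.6 V
      = -2.3 V + 0.239771 V = -2.06023 V.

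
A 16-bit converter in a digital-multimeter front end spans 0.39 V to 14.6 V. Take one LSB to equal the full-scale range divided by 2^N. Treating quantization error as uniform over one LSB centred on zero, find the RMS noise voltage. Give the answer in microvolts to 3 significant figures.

62.6 µV

Span: 14.6 V − (0.39 V) = 14.21 V.
LSB = 14.21 V / 2^16 = 216.83 µV.
RMS of a uniform error over width LSB is LSB/√12 = 62.6 µV.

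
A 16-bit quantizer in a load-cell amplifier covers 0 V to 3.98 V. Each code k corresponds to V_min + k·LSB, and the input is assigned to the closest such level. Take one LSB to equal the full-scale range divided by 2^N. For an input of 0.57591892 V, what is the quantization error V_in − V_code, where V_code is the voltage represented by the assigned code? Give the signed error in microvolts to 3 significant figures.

+16.5 µV

Span = 3.98 V. LSB = 3.98 V / 2^16 ≈ 60.73 µV.
(V_in − V_min)/LSB = (0.57591892 − (0)) × 65536/3.98 = 9483.2719 → nearest code k = 9483.
V_code = V_min + k × range/2^16 = 0 + 9483 × 3.98/65536 = 0.57590240479 V.
V_in − V_code = 0.57591892 − (0.57590240479) = +16.5 µV.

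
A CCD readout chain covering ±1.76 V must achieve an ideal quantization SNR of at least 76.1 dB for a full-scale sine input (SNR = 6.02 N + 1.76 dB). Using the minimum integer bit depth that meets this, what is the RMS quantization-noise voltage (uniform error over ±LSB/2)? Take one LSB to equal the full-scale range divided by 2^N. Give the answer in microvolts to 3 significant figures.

124 µV

Full-scale range = 1.76 V − (-1.76 V) = 3.52 V.
6.02 N + 1.76 ≥ 76.1 gives N ≥ 12.349, so the minimum integer is 13.
LSB = 3.52 V / 2^13 = 429.69 µV.
σ_q = LSB/√12 = 429.69 µV/3.4641 = 124 µV.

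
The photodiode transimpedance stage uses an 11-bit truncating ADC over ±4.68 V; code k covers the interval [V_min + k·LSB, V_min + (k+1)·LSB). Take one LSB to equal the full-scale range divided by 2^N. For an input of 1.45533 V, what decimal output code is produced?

1342

Range = 4.68 − (-4.68) = 9.36 V. LSB = 9.36 V / 2^11 ≈ 4.570 mV.
(V_in − V_min) × 2^11/range = (1.45533 − (-4.68)) × 2048/9.36 = 1342.431.
Floor → code = 1342.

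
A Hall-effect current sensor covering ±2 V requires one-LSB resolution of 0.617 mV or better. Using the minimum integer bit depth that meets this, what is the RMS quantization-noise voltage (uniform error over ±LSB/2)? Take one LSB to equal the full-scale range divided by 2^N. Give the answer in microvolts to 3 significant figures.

Full-scale range = 2 V − (-2 V) = 4 V.
4 V / 0.617 mV = 6483. Since 2^12 = 4096 and 2^13 = 8192, N = 13.
LSB = 4 V ÷ 2^13 = 4/8192 V = 488.28 µV.
V_rms = LSB/√12 = 141 µV.

141 µV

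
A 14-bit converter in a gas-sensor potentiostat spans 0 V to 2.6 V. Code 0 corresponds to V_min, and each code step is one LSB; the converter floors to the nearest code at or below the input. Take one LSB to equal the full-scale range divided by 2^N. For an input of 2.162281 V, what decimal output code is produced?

13625

Range is 2.6 V. LSB = 2.6 V / 2^14 ≈ 158.7 µV.
code = ⌊(V_in − V_min)/LSB⌋ = ⌊(V_in − V_min) × 2^14 / range⌋
     = ⌊(2.162281 − (0)) × 16384 / 2.6⌋ = ⌊2.162281 × 16384/2.6⌋
     = ⌊13625.697⌋ = 13625.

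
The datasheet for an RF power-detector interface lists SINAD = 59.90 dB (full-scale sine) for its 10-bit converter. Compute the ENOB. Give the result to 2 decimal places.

9.66 bits

ENOB = (SINAD − 1.76) / 6.02 = (59.90 − 1.76) / 6.02 = 58.14 / 6.02 = 9.6578.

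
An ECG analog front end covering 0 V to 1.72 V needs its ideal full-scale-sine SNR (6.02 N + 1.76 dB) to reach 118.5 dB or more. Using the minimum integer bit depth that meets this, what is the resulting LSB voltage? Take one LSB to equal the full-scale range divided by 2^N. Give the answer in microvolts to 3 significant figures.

1.64 µV

V_FS = 1.72 V.
Solving 6.02 N ≥ 118.5 − 1.76: N ≥ 19.392. Round up → N = 20.
One LSB is 1.72 V / 1048576 = 1.64 µV.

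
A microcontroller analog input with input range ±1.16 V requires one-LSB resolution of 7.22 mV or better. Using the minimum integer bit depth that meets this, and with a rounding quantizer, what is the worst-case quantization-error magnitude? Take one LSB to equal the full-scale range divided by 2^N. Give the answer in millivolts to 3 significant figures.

The full-scale span is 1.16 − (-1.16) = 2.32 V.
Required number of levels: 2.32/7.22 mV = 321.33; smallest N with 2^N ≥ that is 9.
LSB = 2.32 V ÷ 2^9 = 2.32/512 V = 4.5313 mV.
|e|_max = LSB/2 = 2.27 mV.

2.27 mV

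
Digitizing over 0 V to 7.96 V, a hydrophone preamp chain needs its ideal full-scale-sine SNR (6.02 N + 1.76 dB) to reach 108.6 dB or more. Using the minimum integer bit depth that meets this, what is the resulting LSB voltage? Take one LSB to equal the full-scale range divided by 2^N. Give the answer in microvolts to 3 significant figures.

30.4 µV

Span = 7.96 V.
Solving 6.02 N ≥ 108.6 − 1.76: N ≥ 17.748. Round up → N = 18.
LSB = 7.96 V ÷ 2^18 = 7.96/262144 V = 30.4 µV.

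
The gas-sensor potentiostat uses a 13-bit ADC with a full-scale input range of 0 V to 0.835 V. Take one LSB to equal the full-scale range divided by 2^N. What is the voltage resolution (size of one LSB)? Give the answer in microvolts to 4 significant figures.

101.9 µV

Span = 0.835 V.
2^13 = 8192 levels.
One LSB is 0.835 V / 8192 = 101.9 µV.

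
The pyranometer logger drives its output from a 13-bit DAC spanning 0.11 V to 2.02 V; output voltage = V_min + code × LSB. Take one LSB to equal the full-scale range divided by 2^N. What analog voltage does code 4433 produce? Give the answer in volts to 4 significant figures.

1.144 V

Range = 2.02 − (0.11) = 1.91 V. LSB = 1.91 V / 2^13.
V_out = 0.11 + 4433 × (1.91/8192) V
      = 0.11 + 1.03357 = 1.14357 V.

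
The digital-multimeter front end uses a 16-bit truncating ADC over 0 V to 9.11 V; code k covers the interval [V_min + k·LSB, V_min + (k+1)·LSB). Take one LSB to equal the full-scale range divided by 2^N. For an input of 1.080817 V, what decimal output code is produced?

7775

Span = 9.11 V. LSB = 9.11 V / 2^16 ≈ 139.0 µV.
code = ⌊(V_in − V_min)/LSB⌋ = ⌊(V_in − V_min) × 2^16 / range⌋
     = ⌊(1.080817 − (0)) × 65536 / 9.11⌋ = ⌊1.080817 × 65536/9.11⌋
     = ⌊7775.239⌋ = 7775.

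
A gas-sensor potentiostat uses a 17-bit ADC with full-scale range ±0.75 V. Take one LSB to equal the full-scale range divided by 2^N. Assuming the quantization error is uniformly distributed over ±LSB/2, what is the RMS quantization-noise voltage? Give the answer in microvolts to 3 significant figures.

3.30 µV

Full-scale range = 0.75 V − (-0.75 V) = 1.5 V.
LSB = 1.5 V / 2^17 = 11.444 µV.
V_rms = LSB/√12 = 11.444 µV / √12 = 3.30 µV.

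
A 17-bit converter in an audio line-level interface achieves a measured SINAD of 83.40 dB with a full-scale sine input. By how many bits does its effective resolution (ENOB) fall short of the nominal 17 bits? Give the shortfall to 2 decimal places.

ENOB = (SINAD − 1.76)/6.02 = (83.40 − 1.76)/6.02 = 13.5615 bits.
Shortfall = 17 − 13.5615 = 3.4385 bits.

3.44 bits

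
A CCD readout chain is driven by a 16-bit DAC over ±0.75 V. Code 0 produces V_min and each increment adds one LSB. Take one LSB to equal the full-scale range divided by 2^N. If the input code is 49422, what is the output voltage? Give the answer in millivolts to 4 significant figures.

381.2 mV

Span: 0.75 V − (-0.75 V) = 1.5 V. LSB = 1.5 V / 2^16.
V_out = V_min + code × LSB = -0.75 V + 49422 × 1.5 V / 65536
      = -0.75 + 1.13118 = 0.381180 V.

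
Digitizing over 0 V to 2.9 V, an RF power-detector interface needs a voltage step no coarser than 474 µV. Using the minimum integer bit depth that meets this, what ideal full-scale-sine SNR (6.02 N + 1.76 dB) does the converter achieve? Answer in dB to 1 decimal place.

80.0 dB

Span = 2.9 V.
Need 2^N ≥ 2.9 V / 474 µV = 6118 → N_min = 13.
6.02(13) + 1.76 = 80.02 dB.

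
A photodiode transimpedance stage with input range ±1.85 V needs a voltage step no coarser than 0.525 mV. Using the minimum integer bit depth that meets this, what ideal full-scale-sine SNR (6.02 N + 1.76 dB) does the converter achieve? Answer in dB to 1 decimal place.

Range = 1.85 − (-1.85) = 3.7 V.
Required number of levels: 3.7/0.525 mV = 7047.6; smallest N with 2^N ≥ that is 13.
6.02(13) + 1.76 = 80.02 dB.

80.0 dB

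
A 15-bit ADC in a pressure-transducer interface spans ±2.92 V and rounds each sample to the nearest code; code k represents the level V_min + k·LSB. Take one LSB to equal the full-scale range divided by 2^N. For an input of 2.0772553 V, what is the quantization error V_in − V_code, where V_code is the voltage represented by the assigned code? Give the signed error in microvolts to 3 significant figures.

+70.2 µV

Span: 2.92 V − (-2.92 V) = 5.84 V. LSB = 5.84 V / 2^15 ≈ 178.2 µV.
(2.0772553 − (-2.92)) / LSB = 4.9972553 × 32768/5.84 = 28039.3941. Nearest integer: k = 28039.
V_code = V_min + k × range/2^15 = -2.92 + 28039 × 5.84/32768 = 2.0771850586 V.
V_in − V_code = 2.0772553 − (2.0771850586) = +70.2 µV.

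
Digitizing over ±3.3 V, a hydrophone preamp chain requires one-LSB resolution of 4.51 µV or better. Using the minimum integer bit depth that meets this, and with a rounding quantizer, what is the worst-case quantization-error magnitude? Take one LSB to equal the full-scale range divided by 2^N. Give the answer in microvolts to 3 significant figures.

1.57 µV

The full-scale span is 3.3 − (-3.3) = 6.6 V.
Levels needed ≥ 6.6/4.51 µV = 1.463e6. 2^21 = 2097152 suffices, so N_min = 21.
One LSB is 6.6 V / 2097152 = 3.1471 µV.
|e|_max = LSB/2 = 1.57 µV.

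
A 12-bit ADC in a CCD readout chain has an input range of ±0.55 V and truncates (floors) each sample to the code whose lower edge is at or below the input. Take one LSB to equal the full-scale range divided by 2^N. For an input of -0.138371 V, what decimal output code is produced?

1532

Span: 0.55 V − (-0.55 V) = 1.1 V. LSB = 1.1 V / 2^12 ≈ 268.6 µV.
code = ⌊(V_in − V_min)/LSB⌋ = ⌊(V_in − V_min) × 2^12 / range⌋
     = ⌊(-0.138371 − (-0.55)) × 4096 / 1.1⌋ = ⌊0.411629 × 4096/1.1⌋
     = ⌊1532.757⌋ = 1532.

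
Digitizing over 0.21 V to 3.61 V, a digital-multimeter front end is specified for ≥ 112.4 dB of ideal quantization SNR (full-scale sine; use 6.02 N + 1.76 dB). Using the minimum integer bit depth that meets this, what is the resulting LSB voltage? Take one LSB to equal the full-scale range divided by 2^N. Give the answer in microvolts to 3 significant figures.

6.48 µV

Range = 3.61 − (0.21) = 3.4 V.
Solving 6.02 N ≥ 112.4 − 1.76: N ≥ 18.379. Round up → N = 19.
Step size = 3.4/524288 V = 6.48 µV.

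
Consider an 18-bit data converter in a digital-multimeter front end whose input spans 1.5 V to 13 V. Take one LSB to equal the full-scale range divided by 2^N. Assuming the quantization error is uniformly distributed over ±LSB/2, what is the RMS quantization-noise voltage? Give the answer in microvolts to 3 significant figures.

12.7 µV

Span: 13 V − (1.5 V) = 11.5 V.
One LSB is 11.5 V / 262144 = 43.869 µV.
RMS of a uniform error over width LSB is LSB/√12 = 12.7 µV.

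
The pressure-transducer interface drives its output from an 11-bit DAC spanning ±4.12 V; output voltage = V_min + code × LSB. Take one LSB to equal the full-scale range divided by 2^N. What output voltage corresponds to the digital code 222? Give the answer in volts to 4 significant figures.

Full-scale range = 4.12 V − (-4.12 V) = 8.24 V. LSB = 8.24 V / 2^11.
Output = V_min + (222/2048) × range = -4.12 + 0.108398 × 8.24 V
      = -4.12 + 0.893203 = -3.22680 V.

-3.227 V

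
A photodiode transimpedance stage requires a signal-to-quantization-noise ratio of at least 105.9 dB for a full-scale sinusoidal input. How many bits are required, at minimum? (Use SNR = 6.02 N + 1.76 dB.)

Required N = ⌈(105.9 − 1.76)/6.02⌉ = ⌈17.299⌉ = 18.

18 bits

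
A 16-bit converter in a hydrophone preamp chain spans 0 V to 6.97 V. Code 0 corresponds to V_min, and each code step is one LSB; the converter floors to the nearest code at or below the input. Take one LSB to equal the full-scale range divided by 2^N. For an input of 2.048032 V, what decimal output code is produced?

19256

Span = 6.97 V. LSB = 6.97 V / 2^16 ≈ 106.4 µV.
(V_in − V_min) × 2^16/range = (2.048032 − (0)) × 65536/6.97 = 19256.790.
Floor → code = 19256.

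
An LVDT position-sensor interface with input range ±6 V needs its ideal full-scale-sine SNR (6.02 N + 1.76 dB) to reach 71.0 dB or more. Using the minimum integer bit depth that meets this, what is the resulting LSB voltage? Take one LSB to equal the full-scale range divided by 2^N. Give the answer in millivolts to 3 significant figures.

The full-scale span is 6 − (-6) = 12 V.
N ≥ (71.0 − 1.76)/6.02 = 11.502 → N_min = 12.
Step size = 12/4096 V = 2.93 mV.

2.93 mV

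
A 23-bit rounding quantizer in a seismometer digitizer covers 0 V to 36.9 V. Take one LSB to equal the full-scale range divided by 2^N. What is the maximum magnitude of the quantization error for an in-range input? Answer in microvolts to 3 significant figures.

2.20 µV

Range is 36.9 V.
LSB = 36.9 V ÷ 2^23 = 36.9/8388608 V = 4.3988 µV.
|e|_max = LSB/2 = 2.20 µV.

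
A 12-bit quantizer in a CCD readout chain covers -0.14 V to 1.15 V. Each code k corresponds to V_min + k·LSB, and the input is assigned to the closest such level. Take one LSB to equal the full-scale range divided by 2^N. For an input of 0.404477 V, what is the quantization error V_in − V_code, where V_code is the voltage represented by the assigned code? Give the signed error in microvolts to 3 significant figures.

−56.7 µV

The full-scale span is 1.15 − (-0.14) = 1.29 V. LSB = 1.29 V / 2^12 ≈ 314.9 µV.
(0.404477 − (-0.14)) / LSB = 0.544477 × 4096/1.29 = 1728.8200. Nearest integer: k = 1729.
Reconstructed level: -0.14 + 1729 × 1.29/4096 V = 0.4045336914 V.
Error = V_in − V_code = 0.404477 − (0.4045336914) = −56.7 µV.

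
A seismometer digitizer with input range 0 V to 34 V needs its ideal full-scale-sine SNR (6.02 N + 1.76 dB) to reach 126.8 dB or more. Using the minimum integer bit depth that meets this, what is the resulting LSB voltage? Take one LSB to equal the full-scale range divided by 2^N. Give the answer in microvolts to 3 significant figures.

16.2 µV

Range is 34 V.
6.02 N + 1.76 ≥ 126.8 gives N ≥ 20.771, so the minimum integer is 21.
LSB = 34 V / 2^21 = 16.2 µV.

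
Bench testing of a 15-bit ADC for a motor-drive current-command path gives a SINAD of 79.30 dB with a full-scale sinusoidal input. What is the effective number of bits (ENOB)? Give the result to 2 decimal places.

ENOB = (79.30 − 1.76)/6.02 = 12.8804 bits.

12.88 bits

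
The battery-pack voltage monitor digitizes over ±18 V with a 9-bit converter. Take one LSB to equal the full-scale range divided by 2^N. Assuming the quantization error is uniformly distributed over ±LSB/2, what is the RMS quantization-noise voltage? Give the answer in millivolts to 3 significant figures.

20.3 mV

The full-scale span is 18 − (-18) = 36 V.
One LSB is 36 V / 512 = 70.313 mV.
For a uniform distribution on [−LSB/2, +LSB/2], V_rms = LSB/√12 = 70.313 mV/3.4641 = 20.3 mV.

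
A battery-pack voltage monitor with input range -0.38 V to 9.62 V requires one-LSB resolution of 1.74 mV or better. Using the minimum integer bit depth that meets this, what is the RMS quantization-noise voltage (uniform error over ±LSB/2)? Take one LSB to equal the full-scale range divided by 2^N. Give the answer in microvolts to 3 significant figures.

Span: 9.62 V − (-0.38 V) = 10 V.
Need 2^N ≥ 10 V / 1.74 mV = 5747 → N_min = 13.
One LSB is 10 V / 8192 = 1.2207 mV.
σ_q = LSB/√12 = 1.2207 mV/3.4641 = 352 µV.

352 µV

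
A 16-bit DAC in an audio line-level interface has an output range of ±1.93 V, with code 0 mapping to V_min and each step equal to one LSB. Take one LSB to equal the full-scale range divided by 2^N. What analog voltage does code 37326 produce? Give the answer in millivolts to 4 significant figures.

Span: 1.93 V − (-1.93 V) = 3.86 V. LSB = 3.86 V / 2^16.
Output = V_min + (37326/65536) × range = -1.93 + 0.569550 × 3.86 V
      = -1.93 V + 2.19846 V = 0.268461 V.

268.5 mV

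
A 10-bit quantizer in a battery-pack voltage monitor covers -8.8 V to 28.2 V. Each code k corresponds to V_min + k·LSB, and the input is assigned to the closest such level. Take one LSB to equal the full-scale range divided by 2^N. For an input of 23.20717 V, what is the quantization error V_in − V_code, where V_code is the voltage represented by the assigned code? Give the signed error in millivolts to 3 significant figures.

−6.50 mV

Range = 28.2 − (-8.8) = 37 V. LSB = 37 V / 2^10 ≈ 36.13 mV.
(V_in − V_min)/LSB = (23.20717 − (-8.8)) × 1024/37 = 885.8201 → nearest code k = 886.
V_code = -8.8 + (886/1024) × 37 = 23.21367188 V.
e = 23.20717 − (23.21367188) = −6.50 mV.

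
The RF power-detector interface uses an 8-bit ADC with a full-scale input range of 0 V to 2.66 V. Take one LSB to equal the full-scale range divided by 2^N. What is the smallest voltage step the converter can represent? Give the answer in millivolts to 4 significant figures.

Span = 2.66 V.
2^8 = 256 levels.
LSB = 2.66 V ÷ 2^8 = 2.66/256 V = 10.39 mV.

10.39 mV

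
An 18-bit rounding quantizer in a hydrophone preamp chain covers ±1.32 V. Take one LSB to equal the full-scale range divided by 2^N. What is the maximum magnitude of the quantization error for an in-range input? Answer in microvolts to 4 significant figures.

5.035 µV

Range = 1.32 − (-1.32) = 2.64 V.
One LSB is 2.64 V / 262144 = 10.0708 µV.
A rounding quantizer has |error| ≤ LSB/2 = 5.035 µV.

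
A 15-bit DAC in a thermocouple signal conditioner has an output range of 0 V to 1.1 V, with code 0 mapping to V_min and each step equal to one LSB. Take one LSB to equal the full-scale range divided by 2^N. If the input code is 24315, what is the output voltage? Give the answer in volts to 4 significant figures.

Span = 1.1 V. LSB = 1.1 V / 2^15.
Output = V_min + (24315/32768) × range = 0 + 0.742035 × 1.1 V
      = 0 V + 0.816238 V = 0.816238 V.

0.8162 V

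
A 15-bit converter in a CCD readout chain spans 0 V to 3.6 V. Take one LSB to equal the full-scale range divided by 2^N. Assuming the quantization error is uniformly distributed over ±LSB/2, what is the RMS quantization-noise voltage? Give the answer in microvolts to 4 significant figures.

V_FS = 3.6 V.
One LSB is 3.6 V / 32768 = 109.863 µV.
RMS of a uniform error over width LSB is LSB/√12 = 31.71 µV.

31.71 µV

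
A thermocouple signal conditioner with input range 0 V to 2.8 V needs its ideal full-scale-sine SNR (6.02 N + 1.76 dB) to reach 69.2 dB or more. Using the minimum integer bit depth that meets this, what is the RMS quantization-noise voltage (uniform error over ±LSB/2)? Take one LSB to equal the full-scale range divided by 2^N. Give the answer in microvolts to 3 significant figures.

197 µV

V_FS = 2.8 V.
Required N = ⌈(69.2 − 1.76)/6.02⌉ = ⌈11.203⌉ = 12.
LSB = 2.8 V / 2^12 = 0.68359 mV.
V_rms = LSB/√12 = 197 µV.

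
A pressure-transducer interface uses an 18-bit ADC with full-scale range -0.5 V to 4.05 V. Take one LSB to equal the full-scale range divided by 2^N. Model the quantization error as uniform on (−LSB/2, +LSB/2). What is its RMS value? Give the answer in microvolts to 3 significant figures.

The full-scale span is 4.05 − (-0.5) = 4.55 V.
LSB = 4.55 V / 2^18 = 17.357 µV.
σ_q = LSB/√12 = 17.357 µV/3.4641 = 5.01 µV.

5.01 µV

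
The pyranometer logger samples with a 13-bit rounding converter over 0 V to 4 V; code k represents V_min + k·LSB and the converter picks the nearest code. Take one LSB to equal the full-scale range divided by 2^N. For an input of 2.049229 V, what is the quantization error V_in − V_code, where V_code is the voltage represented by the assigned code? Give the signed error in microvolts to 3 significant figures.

−87.4 µV

V_FS = 4 V. LSB = 4 V / 2^13 ≈ 488.3 µV.
(V_in − V_min)/LSB = (2.049229 − (0)) × 8192/4 = 4196.8210 → nearest code k = 4197.
V_code = 0 + (4197/8192) × 4 = 2.049316406 V.
e = 2.049229 − (2.049316406) = −87.4 µV.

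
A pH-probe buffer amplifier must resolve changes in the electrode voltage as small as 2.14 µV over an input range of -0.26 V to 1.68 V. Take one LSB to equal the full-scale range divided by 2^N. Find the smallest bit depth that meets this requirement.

20 bits

Full-scale range = 1.68 V − (-0.26 V) = 1.94 V.
1.94 V / 2.14 µV = 906500. Since 2^19 = 524288 and 2^20 = 1048576, N = 20.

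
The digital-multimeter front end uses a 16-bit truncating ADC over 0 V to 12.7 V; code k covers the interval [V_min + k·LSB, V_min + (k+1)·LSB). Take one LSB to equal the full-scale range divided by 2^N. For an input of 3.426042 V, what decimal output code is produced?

Full-scale range = 12.7 V. LSB = 12.7 V / 2^16 ≈ 193.8 µV.
code = ⌊(V_in − V_min)/LSB⌋ = ⌊(V_in − V_min) × 2^16 / range⌋
     = ⌊(3.426042 − (0)) × 65536 / 12.7⌋ = ⌊3.426042 × 65536/12.7⌋
     = ⌊17679.456⌋ = 17679.

17679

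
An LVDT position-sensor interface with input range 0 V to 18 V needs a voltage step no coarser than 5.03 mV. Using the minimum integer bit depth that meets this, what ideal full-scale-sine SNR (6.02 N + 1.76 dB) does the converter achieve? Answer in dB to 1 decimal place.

V_FS = 18 V.
Levels needed ≥ 18/5.03 mV = 3579. 2^12 = 4096 suffices, so N_min = 12.
SNR = 6.02 × 12 + 1.76 = 74.00 dB.

74.0 dB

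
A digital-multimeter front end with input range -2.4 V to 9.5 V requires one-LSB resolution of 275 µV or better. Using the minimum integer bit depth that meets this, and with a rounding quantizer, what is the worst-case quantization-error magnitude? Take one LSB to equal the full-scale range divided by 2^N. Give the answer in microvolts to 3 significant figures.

The full-scale span is 9.5 − (-2.4) = 11.9 V.
Required number of levels: 11.9/275 µV = 43273; smallest N with 2^N ≥ that is 16.
Step size = 11.9/65536 V = 181.58 µV.
Max error for round-to-nearest is LSB/2 = 90.8 µV.

90.8 µV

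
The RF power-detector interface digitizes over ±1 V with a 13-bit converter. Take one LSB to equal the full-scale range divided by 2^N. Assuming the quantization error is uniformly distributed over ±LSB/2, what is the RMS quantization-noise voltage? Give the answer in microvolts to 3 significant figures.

70.5 µV

The full-scale span is 1 − (-1) = 2 V.
Step size = 2/8192 V = 244.14 µV.
σ_q = LSB/√12 = 244.14 µV/3.4641 = 70.5 µV.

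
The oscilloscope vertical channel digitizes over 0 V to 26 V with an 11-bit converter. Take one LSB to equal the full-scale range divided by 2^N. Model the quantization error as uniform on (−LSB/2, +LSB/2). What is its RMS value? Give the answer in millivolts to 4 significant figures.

3.665 mV

Range is 26 V.
LSB = 26 V / 2^11 = 12.6953 mV.
V_rms = LSB/√12 = 12.6953 mV / √12 = 3.665 mV.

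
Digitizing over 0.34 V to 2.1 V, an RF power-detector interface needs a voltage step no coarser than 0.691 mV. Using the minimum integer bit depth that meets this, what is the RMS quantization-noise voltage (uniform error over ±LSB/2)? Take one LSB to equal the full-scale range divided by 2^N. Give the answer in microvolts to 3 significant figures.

Range = 2.1 − (0.34) = 1.76 V.
Required number of levels: 1.76/0.691 mV = 2547.0; smallest N with 2^N ≥ that is 12.
LSB = 1.76 V ÷ 2^12 = 1.76/4096 V = 429.69 µV.
RMS noise = LSB/√12 = 124 µV.

124 µV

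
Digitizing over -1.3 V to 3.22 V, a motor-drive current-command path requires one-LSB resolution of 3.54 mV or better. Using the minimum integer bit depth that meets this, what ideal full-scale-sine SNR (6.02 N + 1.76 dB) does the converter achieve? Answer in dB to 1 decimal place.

Range = 3.22 − (-1.3) = 4.52 V.
4.52 V / 3.54 mV = 1277. Since 2^10 = 1024 and 2^11 = 2048, N = 11.
SNR = 6.02 × 11 + 1.76 = 67.98 dB.

68.0 dB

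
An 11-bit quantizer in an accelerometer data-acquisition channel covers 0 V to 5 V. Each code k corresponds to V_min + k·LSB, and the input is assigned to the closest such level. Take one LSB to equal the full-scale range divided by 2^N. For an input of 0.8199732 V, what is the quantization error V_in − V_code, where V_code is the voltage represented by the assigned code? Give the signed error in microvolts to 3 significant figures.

−339 µV

Range is 5 V. LSB = 5 V / 2^11 ≈ 2.441 mV.
(0.8199732 − (0)) / LSB = 0.8199732 × 2048/5 = 335.8610. Nearest integer: k = 336.
V_code = V_min + k × range/2^11 = 0 + 336 × 5/2048 = 0.8203125000 V.
Error = V_in − V_code = 0.8199732 − (0.8203125000) = −339 µV.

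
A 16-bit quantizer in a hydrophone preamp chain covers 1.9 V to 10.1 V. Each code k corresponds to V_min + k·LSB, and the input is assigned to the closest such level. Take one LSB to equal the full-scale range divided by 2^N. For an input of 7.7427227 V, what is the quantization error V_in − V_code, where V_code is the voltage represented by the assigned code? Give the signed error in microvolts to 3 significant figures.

+22.5 µV

Full-scale range = 10.1 V − (1.9 V) = 8.2 V. LSB = 8.2 V / 2^16 ≈ 125.1 µV.
(V_in − V_min)/LSB = (7.7427227 − (1.9)) × 65536/8.2 = 46696.1799 → nearest code k = 46696.
Reconstructed level: 1.9 + 46696 × 8.2/65536 V = 7.7427001953 V.
e = 7.7427227 − (7.7427001953) = +22.5 µV.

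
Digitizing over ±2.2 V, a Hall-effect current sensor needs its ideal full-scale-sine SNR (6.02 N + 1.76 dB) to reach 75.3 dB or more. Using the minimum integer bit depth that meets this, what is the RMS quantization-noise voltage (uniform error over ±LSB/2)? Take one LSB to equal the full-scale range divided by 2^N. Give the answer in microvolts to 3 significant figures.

155 µV

Full-scale range = 2.2 V − (-2.2 V) = 4.4 V.
N ≥ (75.3 − 1.76)/6.02 = 12.216 → N_min = 13.
LSB = 4.4 V / 2^13 = 0.53711 mV.
σ_q = LSB/√12 = 0.53711 mV/3.4641 = 155 µV.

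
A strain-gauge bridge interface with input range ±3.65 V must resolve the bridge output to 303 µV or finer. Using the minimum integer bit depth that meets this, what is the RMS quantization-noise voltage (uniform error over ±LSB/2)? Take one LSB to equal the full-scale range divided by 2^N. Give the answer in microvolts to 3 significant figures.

64.3 µV

The full-scale span is 3.65 − (-3.65) = 7.3 V.
Need 2^N ≥ 7.3 V / 303 µV = 24090 → N_min = 15.
LSB = 7.3 V / 2^15 = 222.78 µV.
V_rms = LSB/√12 = 64.3 µV.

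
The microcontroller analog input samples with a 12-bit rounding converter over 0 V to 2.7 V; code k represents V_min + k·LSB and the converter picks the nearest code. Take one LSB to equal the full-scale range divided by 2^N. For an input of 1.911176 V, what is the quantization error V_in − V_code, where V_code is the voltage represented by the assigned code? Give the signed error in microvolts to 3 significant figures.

Full-scale range = 2.7 V. LSB = 2.7 V / 2^12 ≈ 0.6592 mV.
(1.911176 − (0)) / LSB = 1.911176 × 4096/2.7 = 2899.3248. Nearest integer: k = 2899.
V_code = V_min + k × range/2^12 = 0 + 2899 × 2.7/4096 = 1.910961914 V.
Error = V_in − V_code = 1.911176 − (1.910961914) = +214 µV.

+214 µV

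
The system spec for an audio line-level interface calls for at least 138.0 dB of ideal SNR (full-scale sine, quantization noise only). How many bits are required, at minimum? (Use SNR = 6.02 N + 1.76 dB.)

23 bits

6.02 N + 1.76 ≥ 138.0 gives N ≥ 22.631, so the minimum integer is 23.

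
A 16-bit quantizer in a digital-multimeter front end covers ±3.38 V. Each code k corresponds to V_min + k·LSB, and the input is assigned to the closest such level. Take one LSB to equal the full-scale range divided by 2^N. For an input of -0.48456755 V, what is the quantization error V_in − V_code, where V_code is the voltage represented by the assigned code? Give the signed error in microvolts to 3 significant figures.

The full-scale span is 3.38 − (-3.38) = 6.76 V. LSB = 6.76 V / 2^16 ≈ 103.1 µV.
(V_in − V_min)/LSB = (-0.48456755 − (-3.38)) × 65536/6.76 = 28070.2753 → nearest code k = 28070.
V_code = -3.38 + (28070/65536) × 6.76 = -0.48459594727 V.
Error = V_in − V_code = -0.48456755 − (-0.48459594727) = +28.4 µV.

+28.4 µV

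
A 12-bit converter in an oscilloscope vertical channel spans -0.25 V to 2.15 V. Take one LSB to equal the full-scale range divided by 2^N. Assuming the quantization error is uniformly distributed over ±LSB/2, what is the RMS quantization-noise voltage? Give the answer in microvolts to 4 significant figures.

169.1 µV

Range = 2.15 − (-0.25) = 2.4 V.
Step size = 2.4/4096 V = 0.585938 mV.
σ_q = LSB/√12 = 0.585938 mV/3.4641 = 169.1 µV.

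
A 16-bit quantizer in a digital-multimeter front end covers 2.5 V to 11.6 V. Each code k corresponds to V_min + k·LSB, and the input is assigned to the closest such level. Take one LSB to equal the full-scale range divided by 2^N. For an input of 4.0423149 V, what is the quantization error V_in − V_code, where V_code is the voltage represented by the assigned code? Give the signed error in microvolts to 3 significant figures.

The full-scale span is 11.6 − (2.5) = 9.1 V. LSB = 9.1 V / 2^16 ≈ 138.9 µV.
Position in LSBs: (4.0423149 − (2.5)) × 65536/9.1 = 11107.3790; rounding gives k = 11107.
Reconstructed level: 2.5 + 11107 × 9.1/65536 V = 4.0422622681 V.
e = 4.0423149 − (4.0422622681) = +52.6 µV.

+52.6 µV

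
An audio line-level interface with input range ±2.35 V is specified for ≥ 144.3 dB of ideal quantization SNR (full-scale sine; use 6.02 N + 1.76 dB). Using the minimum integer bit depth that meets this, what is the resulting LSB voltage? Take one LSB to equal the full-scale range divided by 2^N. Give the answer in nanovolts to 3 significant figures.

Full-scale range = 2.35 V − (-2.35 V) = 4.7 V.
Solving 6.02 N ≥ 144.3 − 1.76: N ≥ 23.678. Round up → N = 24.
LSB = 4.7 V ÷ 2^24 = 4.7/16777216 V = 280 nV.

280 nV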